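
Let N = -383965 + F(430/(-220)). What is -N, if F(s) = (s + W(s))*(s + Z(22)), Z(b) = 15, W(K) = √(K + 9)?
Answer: 185851401/484 - 287*√3410/484 ≈ 3.8396e+5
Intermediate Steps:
W(K) = √(9 + K)
F(s) = (15 + s)*(s + √(9 + s)) (F(s) = (s + √(9 + s))*(s + 15) = (s + √(9 + s))*(15 + s) = (15 + s)*(s + √(9 + s)))
N = -185851401/484 + 287*√3410/484 (N = -383965 + ((430/(-220))² + 15*(430/(-220)) + 15*√(9 + 430/(-220)) + (430/(-220))*√(9 + 430/(-220))) = -383965 + ((430*(-1/220))² + 15*(430*(-1/220)) + 15*√(9 + 430*(-1/220)) + (430*(-1/220))*√(9 + 430*(-1/220))) = -383965 + ((-43/22)² + 15*(-43/22) + 15*√(9 - 43/22) - 43*√(9 - 43/22)/22) = -383965 + (1849/484 - 645/22 + 15*√(155/22) - 43*√3410/484) = -383965 + (1849/484 - 645/22 + 15*(√3410/22) - 43*√3410/484) = -383965 + (1849/484 - 645/22 + 15*√3410/22 - 43*√3410/484) = -383965 + (-12341/484 + 287*√3410/484) = -185851401/484 + 287*√3410/484 ≈ -3.8396e+5)
-N = -(-185851401/484 + 287*√3410/484) = 185851401/484 - 287*√3410/484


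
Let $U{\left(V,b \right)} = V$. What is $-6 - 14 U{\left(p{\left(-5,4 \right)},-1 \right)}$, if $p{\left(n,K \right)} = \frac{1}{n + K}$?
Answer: $8$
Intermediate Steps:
$p{\left(n,K \right)} = \frac{1}{K + n}$
$-6 - 14 U{\left(p{\left(-5,4 \right)},-1 \right)} = -6 - \frac{14}{4 - 5} = -6 - \frac{14}{-1} = -6 - -14 = -6 + 14 = 8$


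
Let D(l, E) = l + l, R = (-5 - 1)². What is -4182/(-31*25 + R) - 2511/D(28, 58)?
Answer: -1621437/41384 ≈ -39.180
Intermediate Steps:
R = 36 (R = (-6)² = 36)
D(l, E) = 2*l
-4182/(-31*25 + R) - 2511/D(28, 58) = -4182/(-31*25 + 36) - 2511/(2*28) = -4182/(-775 + 36) - 2511/56 = -4182/(-739) - 2511*1/56 = -4182*(-1/739) - 2511/56 = 4182/739 - 2511/56 = -1621437/41384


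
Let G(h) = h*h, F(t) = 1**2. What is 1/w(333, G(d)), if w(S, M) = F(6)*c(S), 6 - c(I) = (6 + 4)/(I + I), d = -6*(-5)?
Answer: 333/1993 ≈ 0.16708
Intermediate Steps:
d = 30
c(I) = 6 - 5/I (c(I) = 6 - (6 + 4)/(I + I) = 6 - 10/(2*I) = 6 - 10*1/(2*I) = 6 - 5/I)
F(t) = 1
G(h) = h**2
w(S, M) = 6 - 5/S (w(S, M) = 1*(6 - 5/S) = 6 - 5/S)
1/w(333, G(d)) = 1/(6 - 5/333) = 1/(1993/333) = 333/1993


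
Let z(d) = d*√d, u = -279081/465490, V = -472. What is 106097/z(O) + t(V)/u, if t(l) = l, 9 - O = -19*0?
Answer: 3949095713/837243 ≈ 4716.8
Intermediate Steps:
O = 9 (O = 9 - (-19)*0 = 9 - 1*0 = 9 + 0 = 9)
u = -279081/465490 (u = -279081*1/465490 = -279081/465490 ≈ -0.59954)
z(d) = d^(3/2)
106097/z(O) + t(V)/u = 106097/(9^(3/2)) - 472/(-279081/465490) = 106097/27 - 472*(-465490/279081) = 106097*(1/27) + 219711280/279081 = 106097/27 + 219711280/279081 = 3949095713/837243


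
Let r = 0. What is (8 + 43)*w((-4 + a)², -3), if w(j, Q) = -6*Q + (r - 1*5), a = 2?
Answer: 663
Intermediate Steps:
w(j, Q) = -5 - 6*Q (w(j, Q) = -6*Q + (0 - 1*5) = -6*Q + (0 - 5) = -6*Q - 5 = -5 - 6*Q)
(8 + 43)*w((-4 + a)², -3) = (8 + 43)*(-5 - 6*(-3)) = 51*(-5 + 18) = 51*13 = 663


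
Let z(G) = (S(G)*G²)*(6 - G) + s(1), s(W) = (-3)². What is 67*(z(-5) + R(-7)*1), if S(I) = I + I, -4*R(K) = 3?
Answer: -734789/4 ≈ -1.8370e+5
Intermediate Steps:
R(K) = -¾ (R(K) = -¼*3 = -¾)
S(I) = 2*I
s(W) = 9
z(G) = 9 + 2*G³*(6 - G) (z(G) = ((2*G)*G²)*(6 - G) + 9 = (2*G³)*(6 - G) + 9 = 2*G³*(6 - G) + 9 = 9 + 2*G³*(6 - G))
67*(z(-5) + R(-7)*1) = 67*((9 - 2*(-5)⁴ + 12*(-5)³) - ¾*1) = 67*((9 - 2*625 + 12*(-125)) - ¾) = 67*((9 - 1250 - 1500) - ¾) = 67*(-2741 - ¾) = 67*(-10967/4) = -734789/4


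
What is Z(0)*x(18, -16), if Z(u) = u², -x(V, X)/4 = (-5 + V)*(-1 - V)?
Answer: 0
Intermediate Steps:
x(V, X) = -4*(-1 - V)*(-5 + V) (x(V, X) = -4*(-5 + V)*(-1 - V) = -4*(-1 - V)*(-5 + V))
Z(0)*x(18, -16) = 0²*(-20 - 16*18 + 4*18²) = 0*(-20 - 288 + 4*324) = 0*(-20 - 288 + 1296) = 0*988 = 0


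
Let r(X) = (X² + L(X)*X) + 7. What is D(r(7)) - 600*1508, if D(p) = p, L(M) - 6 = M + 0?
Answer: -904653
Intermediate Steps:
L(M) = 6 + M (L(M) = 6 + (M + 0) = 6 + M)
r(X) = 7 + X² + X*(6 + X) (r(X) = (X² + (6 + X)*X) + 7 = (X² + X*(6 + X)) + 7 = 7 + X² + X*(6 + X))
D(r(7)) - 600*1508 = (7 + 7² + 7*(6 + 7)) - 600*1508 = (7 + 49 + 7*13) - 904800 = (7 + 49 + 91) - 904800 = 147 - 904800 = -904653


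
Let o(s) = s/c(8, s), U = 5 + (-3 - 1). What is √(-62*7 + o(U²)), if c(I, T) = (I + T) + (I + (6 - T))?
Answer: I*√210034/22 ≈ 20.832*I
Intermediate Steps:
U = 1 (U = 5 - 4 = 1)
c(I, T) = 6 + 2*I (c(I, T) = (I + T) + (6 + I - T) = 6 + 2*I)
o(s) = s/22 (o(s) = s/(6 + 2*8) = s/(6 + 16) = s/22)
√(-62*7 + o(U²)) = √(-62*7 + (1/22)*1²) = √(-434 + (1/22)*1) = √(-434 + 1/22) = √(-9547/22) = I*√210034/22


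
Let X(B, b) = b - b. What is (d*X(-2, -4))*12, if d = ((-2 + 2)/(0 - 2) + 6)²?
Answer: 0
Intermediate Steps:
X(B, b) = 0
d = 36 (d = (0/(-2) + 6)² = (0*(-½) + 6)² = (0 + 6)² = 6² = 36)
(d*X(-2, -4))*12 = (36*0)*12 = 0*12 = 0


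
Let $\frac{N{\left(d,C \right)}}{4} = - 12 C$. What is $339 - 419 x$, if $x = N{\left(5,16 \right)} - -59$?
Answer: $297410$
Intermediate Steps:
$N{\left(d,C \right)} = - 48 C$ ($N{\left(d,C \right)} = 4 \left(- 12 C\right) = - 48 C$)
$x = -709$ ($x = \left(-48\right) 16 - -59 = -768 + 59 = -709$)
$339 - 419 x = 339 - -297071 = 339 + 297071 = 297410$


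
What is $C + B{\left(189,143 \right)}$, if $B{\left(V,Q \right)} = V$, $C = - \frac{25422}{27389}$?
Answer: $\frac{5151099}{27389} \approx 188.07$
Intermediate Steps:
$C = - \frac{25422}{27389}$ ($C = \left(-25422\right) \frac{1}{27389} = - \frac{25422}{27389} \approx -0.92818$)
$C + B{\left(189,143 \right)} = - \frac{25422}{27389} + 189 = \frac{5151099}{27389}$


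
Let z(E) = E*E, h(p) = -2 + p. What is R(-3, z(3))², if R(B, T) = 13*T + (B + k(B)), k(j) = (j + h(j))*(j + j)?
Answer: 26244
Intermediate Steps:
z(E) = E²
k(j) = 2*j*(-2 + 2*j) (k(j) = (j + (-2 + j))*(j + j) = (-2 + 2*j)*(2*j) = 2*j*(-2 + 2*j))
R(B, T) = B + 13*T + 4*B*(-1 + B) (R(B, T) = 13*T + (B + 4*B*(-1 + B)) = B + 13*T + 4*B*(-1 + B))
R(-3, z(3))² = (-3 + 13*3² + 4*(-3)*(-1 - 3))² = (-3 + 13*9 + 4*(-3)*(-4))² = (-3 + 117 + 48)² = 162² = 26244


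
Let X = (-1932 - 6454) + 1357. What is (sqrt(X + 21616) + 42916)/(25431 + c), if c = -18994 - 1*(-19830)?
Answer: 42916/26267 + sqrt(14587)/26267 ≈ 1.6384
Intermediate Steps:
X = -7029 (X = -8386 + 1357 = -7029)
c = 836 (c = -18994 + 19830 = 836)
(sqrt(X + 21616) + 42916)/(25431 + c) = (sqrt(-7029 + 21616) + 42916)/(25431 + 836) = (sqrt(14587) + 42916)/26267 = (42916 + sqrt(14587))*(1/26267) = 42916/26267 + sqrt(14587)/26267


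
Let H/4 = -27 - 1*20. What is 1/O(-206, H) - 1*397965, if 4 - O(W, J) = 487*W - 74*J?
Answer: -34389747509/86414 ≈ -3.9797e+5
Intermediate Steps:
H = -188 (H = 4*(-27 - 1*20) = 4*(-27 - 20) = 4*(-47) = -188)
O(W, J) = 4 - 487*W + 74*J (O(W, J) = 4 - (487*W - 74*J) = 4 - (-74*J + 487*W) = 4 + (-487*W + 74*J) = 4 - 487*W + 74*J)
1/O(-206, H) - 1*397965 = 1/(4 - 487*(-206) + 74*(-188)) - 1*397965 = 1/(4 + 100322 - 13912) - 397965 = 1/86414 - 397965 = -34389747509/86414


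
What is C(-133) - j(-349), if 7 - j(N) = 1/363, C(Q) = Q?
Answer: -50819/363 ≈ -140.00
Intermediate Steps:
j(N) = 2540/363 (j(N) = 7 - 1/363 = 2540/363)
C(-133) - j(-349) = -133 - 1*2540/363 = -133 - 2540/363 = -50819/363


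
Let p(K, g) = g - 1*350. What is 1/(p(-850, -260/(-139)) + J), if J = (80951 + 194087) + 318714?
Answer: 139/82483138 ≈ 1.6852e-6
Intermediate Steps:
p(K, g) = -350 + g (p(K, g) = g - 350 = -350 + g)
J = 593752 (J = 275038 + 318714 = 593752)
1/(p(-850, -260/(-139)) + J) = 1/((-350 - 260/(-139)) + 593752) = 1/((-350 - 260*(-1/139)) + 593752) = 1/((-350 + 260/139) + 593752) = 1/(-48390/139 + 593752) = 1/(82483138/139) = 139/82483138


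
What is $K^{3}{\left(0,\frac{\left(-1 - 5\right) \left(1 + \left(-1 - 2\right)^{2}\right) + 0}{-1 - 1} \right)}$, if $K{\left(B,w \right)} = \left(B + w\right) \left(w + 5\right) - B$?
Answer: $1157625000$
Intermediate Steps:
$K{\left(B,w \right)} = - B + \left(5 + w\right) \left(B + w\right)$ ($K{\left(B,w \right)} = \left(B + w\right) \left(5 + w\right) - B = \left(5 + w\right) \left(B + w\right) - B = - B + \left(5 + w\right) \left(B + w\right)$)
$K^{3}{\left(0,\frac{\left(-1 - 5\right) \left(1 + \left(-1 - 2\right)^{2}\right) + 0}{-1 - 1} \right)} = \left(\left(\frac{\left(-1 - 5\right) \left(1 + \left(-1 - 2\right)^{2}\right) + 0}{-1 - 1}\right)^{2} + 4 \cdot 0 + 5 \frac{\left(-1 - 5\right) \left(1 + \left(-1 - 2\right)^{2}\right) + 0}{-1 - 1} + 0 \frac{\left(-1 - 5\right) \left(1 + \left(-1 - 2\right)^{2}\right) + 0}{-1 - 1}\right)^{3} = \left(\left(\frac{- 6 \left(1 + \left(-3\right)^{2}\right) + 0}{-2}\right)^{2} + 0 + 5 \frac{- 6 \left(1 + \left(-3\right)^{2}\right) + 0}{-2} + 0 \frac{- 6 \left(1 + \left(-3\right)^{2}\right) + 0}{-2}\right)^{3} = \left(\left(\left(- 6 \left(1 + 9\right) + 0\right) \left(- \frac{1}{2}\right)\right)^{2} + 0 + 5 \left(- 6 \left(1 + 9\right) + 0\right) \left(- \frac{1}{2}\right) + 0 \left(- 6 \left(1 + 9\right) + 0\right) \left(- \frac{1}{2}\right)\right)^{3} = \left(\left(\left(\left(-6\right) 10 + 0\right) \left(- \frac{1}{2}\right)\right)^{2} + 0 + 5 \left(\left(-6\right) 10 + 0\right) \left(- \frac{1}{2}\right) + 0 \left(\left(-6\right) 10 + 0\right) \left(- \frac{1}{2}\right)\right)^{3} = \left(\left(\left(-60 + 0\right) \left(- \frac{1}{2}\right)\right)^{2} + 0 + 5 \left(-60 + 0\right) \left(- \frac{1}{2}\right) + 0 \left(-60 + 0\right) \left(- \frac{1}{2}\right)\right)^{3} = \left(\left(\left(-60\right) \left(- \frac{1}{2}\right)\right)^{2} + 0 + 5 \left(\left(-60\right) \left(- \frac{1}{2}\right)\right) + 0 \left(\left(-60\right) \left(- \frac{1}{2}\right)\right)\right)^{3} = \left(30^{2} + 0 + 5 \cdot 30 + 0 \cdot 30\right)^{3} = \left(900 + 0 + 150 + 0\right)^{3} = 1050^{3} = 1157625000$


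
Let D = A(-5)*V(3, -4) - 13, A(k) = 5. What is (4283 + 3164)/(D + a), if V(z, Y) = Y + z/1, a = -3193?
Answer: -7447/3211 ≈ -2.3192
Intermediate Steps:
V(z, Y) = Y + z (V(z, Y) = Y + z*1 = Y + z)
D = -18 (D = 5*(-4 + 3) - 13 = 5*(-1) - 13 = -5 - 13 = -18)
(4283 + 3164)/(D + a) = (4283 + 3164)/(-18 - 3193) = 7447/(-3211) = 7447*(-1/3211) = -7447/3211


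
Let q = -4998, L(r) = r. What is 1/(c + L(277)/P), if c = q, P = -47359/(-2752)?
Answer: -47359/235937978 ≈ -0.00020073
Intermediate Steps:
P = 47359/2752 (P = -47359*(-1/2752) = 47359/2752 ≈ 17.209)
c = -4998
1/(c + L(277)/P) = 1/(-4998 + 277/(47359/2752)) = 1/(-4998 + 277*(2752/47359)) = 1/(-4998 + 762304/47359) = 1/(-235937978/47359) = -47359/235937978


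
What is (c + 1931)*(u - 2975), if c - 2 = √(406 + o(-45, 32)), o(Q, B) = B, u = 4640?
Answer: 3218445 + 1665*√438 ≈ 3.2533e+6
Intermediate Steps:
c = 2 + √438 (c = 2 + √(406 + 32) = 2 + √438 ≈ 22.928)
(c + 1931)*(u - 2975) = ((2 + √438) + 1931)*(4640 - 2975) = (1933 + √438)*1665 = 3218445 + 1665*√438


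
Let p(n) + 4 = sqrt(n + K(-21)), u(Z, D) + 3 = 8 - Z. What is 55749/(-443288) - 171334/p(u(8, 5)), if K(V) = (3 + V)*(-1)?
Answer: 303801169019/443288 + 171334*sqrt(15) ≈ 1.3489e+6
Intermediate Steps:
u(Z, D) = 5 - Z (u(Z, D) = -3 + (8 - Z) = 5 - Z)
K(V) = -3 - V
p(n) = -4 + sqrt(18 + n) (p(n) = -4 + sqrt(n + (-3 - 1*(-21))) = -4 + sqrt(n + (-3 + 21)) = -4 + sqrt(n + 18) = -4 + sqrt(18 + n))
55749/(-443288) - 171334/p(u(8, 5)) = 55749/(-443288) - 171334/(-4 + sqrt(18 + (5 - 1*8))) = 55749*(-1/443288) - 171334/(-4 + sqrt(18 + (5 - 8))) = -55749/443288 - 171334/(-4 + sqrt(18 - 3)) = -55749/443288 - 171334/(-4 + sqrt(15))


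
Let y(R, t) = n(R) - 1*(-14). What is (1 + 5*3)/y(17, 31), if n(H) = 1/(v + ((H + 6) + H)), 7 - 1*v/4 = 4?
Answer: 832/729 ≈ 1.1413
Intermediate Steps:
v = 12 (v = 28 - 4*4 = 28 - 16 = 12)
n(H) = 1/(18 + 2*H) (n(H) = 1/(12 + ((H + 6) + H)) = 1/(12 + ((6 + H) + H)) = 1/(12 + (6 + 2*H)) = 1/(18 + 2*H))
y(R, t) = 14 + 1/(2*(9 + R)) (y(R, t) = 1/(2*(9 + R)) - 1*(-14) = 1/(2*(9 + R)) + 14 = 14 + 1/(2*(9 + R)))
(1 + 5*3)/y(17, 31) = (1 + 5*3)/(((253 + 28*17)/(2*(9 + 17)))) = (1 + 15)/(((½)*(253 + 476)/26)) = 16/(((½)*(1/26)*729)) = 16/(729/52) = 16*(52/729) = 832/729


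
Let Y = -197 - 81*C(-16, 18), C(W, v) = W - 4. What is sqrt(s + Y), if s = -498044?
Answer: I*sqrt(496621) ≈ 704.71*I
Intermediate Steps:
C(W, v) = -4 + W
Y = 1423 (Y = -197 - 81*(-4 - 16) = -197 - 81*(-20) = -197 + 1620 = 1423)
sqrt(s + Y) = sqrt(-498044 + 1423) = sqrt(-496621) = I*sqrt(496621)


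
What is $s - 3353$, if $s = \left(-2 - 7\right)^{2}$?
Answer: $-3272$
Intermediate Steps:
$s = 81$ ($s = \left(-9\right)^{2} = 81$)
$s - 3353 = 81 - 3353 = -3272$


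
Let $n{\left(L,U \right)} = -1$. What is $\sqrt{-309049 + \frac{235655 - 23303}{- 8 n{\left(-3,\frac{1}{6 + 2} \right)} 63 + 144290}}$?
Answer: $\frac{i \sqrt{1619818751311969}}{72397} \approx 555.92 i$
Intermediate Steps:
$\sqrt{-309049 + \frac{235655 - 23303}{- 8 n{\left(-3,\frac{1}{6 + 2} \right)} 63 + 144290}} = \sqrt{-309049 + \frac{235655 - 23303}{\left(-8\right) \left(-1\right) 63 + 144290}} = \sqrt{-309049 + \frac{212352}{8 \cdot 63 + 144290}} = \sqrt{-309049 + \frac{212352}{504 + 144290}} = \sqrt{-309049 + \frac{212352}{144794}} = \sqrt{-309049 + 212352 \cdot \frac{1}{144794}} = \sqrt{-309049 + \frac{106176}{72397}} = \sqrt{- \frac{22374114277}{72397}} = \frac{i \sqrt{1619818751311969}}{72397}$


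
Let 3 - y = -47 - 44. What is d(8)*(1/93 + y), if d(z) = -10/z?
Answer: -43715/372 ≈ -117.51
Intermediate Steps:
y = 94 (y = 3 - (-47 - 44) = 3 - 1*(-91) = 3 + 91 = 94)
d(8)*(1/93 + y) = (-10/8)*(1/93 + 94) = (-10*1/8)*(1/93 + 94) = -5/4*8743/93 = -43715/372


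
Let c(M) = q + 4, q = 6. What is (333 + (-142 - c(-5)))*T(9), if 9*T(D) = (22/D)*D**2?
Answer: 3982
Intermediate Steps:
c(M) = 10 (c(M) = 6 + 4 = 10)
T(D) = 22*D/9 (T(D) = ((22/D)*D**2)/9 = (22*D)/9 = 22*D/9)
(333 + (-142 - c(-5)))*T(9) = (333 + (-142 - 1*10))*((22/9)*9) = (333 + (-142 - 10))*22 = (333 - 152)*22 = 181*22 = 3982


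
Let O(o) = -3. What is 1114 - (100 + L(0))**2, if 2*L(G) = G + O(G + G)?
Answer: -34353/4 ≈ -8588.3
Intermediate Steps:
L(G) = -3/2 + G/2 (L(G) = (G - 3)/2 = (-3 + G)/2 = -3/2 + G/2)
1114 - (100 + L(0))**2 = 1114 - (100 + (-3/2 + (1/2)*0))**2 = 1114 - (100 + (-3/2 + 0))**2 = 1114 - (100 - 3/2)**2 = 1114 - (197/2)**2 = 1114 - 1*38809/4 = 1114 - 38809/4 = -34353/4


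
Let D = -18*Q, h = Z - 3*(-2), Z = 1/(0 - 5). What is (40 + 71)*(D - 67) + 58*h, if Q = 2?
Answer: -55483/5 ≈ -11097.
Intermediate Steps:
Z = -⅕ (Z = 1/(-5) = -⅕ ≈ -0.20000)
h = 29/5 (h = -⅕ - 3*(-2) = -⅕ + 6 = 29/5 ≈ 5.8000)
D = -36 (D = -18*2 = -36)
(40 + 71)*(D - 67) + 58*h = (40 + 71)*(-36 - 67) + 58*(29/5) = 111*(-103) + 1682/5 = -11433 + 1682/5 = -55483/5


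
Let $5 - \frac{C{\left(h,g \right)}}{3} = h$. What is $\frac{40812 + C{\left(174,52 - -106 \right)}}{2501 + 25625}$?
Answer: $\frac{40305}{28126} \approx 1.433$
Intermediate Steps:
$C{\left(h,g \right)} = 15 - 3 h$
$\frac{40812 + C{\left(174,52 - -106 \right)}}{2501 + 25625} = \frac{40812 + \left(15 - 522\right)}{2501 + 25625} = \frac{40812 + \left(15 - 522\right)}{28126} = \left(40812 - 507\right) \frac{1}{28126} = 40305 \cdot \frac{1}{28126} = \frac{40305}{28126}$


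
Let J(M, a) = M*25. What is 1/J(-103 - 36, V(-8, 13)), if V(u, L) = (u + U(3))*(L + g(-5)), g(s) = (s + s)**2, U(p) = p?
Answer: -1/3475 ≈ -0.00028777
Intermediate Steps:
g(s) = 4*s**2 (g(s) = (2*s)**2 = 4*s**2)
V(u, L) = (3 + u)*(100 + L) (V(u, L) = (u + 3)*(L + 4*(-5)**2) = (3 + u)*(L + 4*25) = (3 + u)*(L + 100) = (3 + u)*(100 + L))
J(M, a) = 25*M
1/J(-103 - 36, V(-8, 13)) = 1/(25*(-103 - 36)) = 1/(25*(-139)) = 1/(-3475) = -1/3475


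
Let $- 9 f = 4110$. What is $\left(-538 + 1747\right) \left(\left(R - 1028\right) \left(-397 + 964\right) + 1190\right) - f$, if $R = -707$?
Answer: $- \frac{3563725615}{3} \approx -1.1879 \cdot 10^{9}$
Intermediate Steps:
$f = - \frac{1370}{3}$ ($f = \left(- \frac{1}{9}\right) 4110 = - \frac{1370}{3} \approx -456.67$)
$\left(-538 + 1747\right) \left(\left(R - 1028\right) \left(-397 + 964\right) + 1190\right) - f = \left(-538 + 1747\right) \left(\left(-707 - 1028\right) \left(-397 + 964\right) + 1190\right) - - \frac{1370}{3} = 1209 \left(\left(-1735\right) 567 + 1190\right) + \frac{1370}{3} = 1209 \left(-983745 + 1190\right) + \frac{1370}{3} = 1209 \left(-982555\right) + \frac{1370}{3} = -1187908995 + \frac{1370}{3} = - \frac{3563725615}{3}$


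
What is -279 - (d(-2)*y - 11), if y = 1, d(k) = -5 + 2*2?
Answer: -267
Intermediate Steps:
d(k) = -1 (d(k) = -5 + 4 = -1)
-279 - (d(-2)*y - 11) = -279 - (-1*1 - 11) = -279 - (-1 - 11) = -279 - 1*(-12) = -279 + 12 = -267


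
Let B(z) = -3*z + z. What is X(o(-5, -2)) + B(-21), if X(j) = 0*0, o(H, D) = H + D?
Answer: 42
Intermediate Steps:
o(H, D) = D + H
X(j) = 0
B(z) = -2*z
X(o(-5, -2)) + B(-21) = 0 - 2*(-21) = 0 + 42 = 42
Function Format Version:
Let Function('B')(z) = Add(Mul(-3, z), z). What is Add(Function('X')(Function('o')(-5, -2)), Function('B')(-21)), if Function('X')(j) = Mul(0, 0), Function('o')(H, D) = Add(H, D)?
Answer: 42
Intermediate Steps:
Function('o')(H, D) = Add(D, H)
Function('X')(j) = 0
Function('B')(z) = Mul(-2, z)
Add(Function('X')(Function('o')(-5, -2)), Function('B')(-21)) = Add(0, Mul(-2, -21)) = Add(0, 42) = 42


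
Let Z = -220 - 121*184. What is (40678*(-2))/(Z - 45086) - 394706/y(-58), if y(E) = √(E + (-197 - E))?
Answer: 40678/33785 + 394706*I*√197/197 ≈ 1.204 + 28122.0*I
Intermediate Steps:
Z = -22484 (Z = -220 - 22264 = -22484)
y(E) = I*√197 (y(E) = √(-197) = I*√197)
(40678*(-2))/(Z - 45086) - 394706/y(-58) = (40678*(-2))/(-22484 - 45086) - 394706*(-I*√197/197) = -81356/(-67570) - (-394706)*I*√197/197 = -81356*(-1/67570) + 394706*I*√197/197 = 40678/33785 + 394706*I*√197/197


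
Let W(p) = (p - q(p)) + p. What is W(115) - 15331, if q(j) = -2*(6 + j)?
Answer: -14859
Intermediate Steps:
q(j) = -12 - 2*j
W(p) = 12 + 4*p (W(p) = (p - (-12 - 2*p)) + p = (p + (12 + 2*p)) + p = (12 + 3*p) + p = 12 + 4*p)
W(115) - 15331 = (12 + 4*115) - 15331 = (12 + 460) - 15331 = 472 - 15331 = -14859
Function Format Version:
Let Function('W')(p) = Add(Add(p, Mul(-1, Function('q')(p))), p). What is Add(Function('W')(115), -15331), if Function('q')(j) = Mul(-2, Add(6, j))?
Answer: -14859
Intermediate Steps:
Function('q')(j) = Add(-12, Mul(-2, j))
Function('W')(p) = Add(12, Mul(4, p)) (Function('W')(p) = Add(Add(p, Mul(-1, Add(-12, Mul(-2, p)))), p) = Add(Add(p, Add(12, Mul(2, p))), p) = Add(Add(12, Mul(3, p)), p) = Add(12, Mul(4, p)))
Add(Function('W')(115), -15331) = Add(Add(12, Mul(4, 115)), -15331) = Add(Add(12, 460), -15331) = Add(472, -15331) = -14859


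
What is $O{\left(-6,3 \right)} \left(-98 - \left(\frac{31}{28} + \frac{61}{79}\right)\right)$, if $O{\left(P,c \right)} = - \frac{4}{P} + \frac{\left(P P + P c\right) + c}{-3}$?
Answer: $\frac{4197727}{6636} \approx 632.57$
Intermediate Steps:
$O{\left(P,c \right)} = - \frac{4}{P} - \frac{c}{3} - \frac{P^{2}}{3} - \frac{P c}{3}$ ($O{\left(P,c \right)} = - \frac{4}{P} + \left(\left(P^{2} + P c\right) + c\right) \left(- \frac{1}{3}\right) = - \frac{4}{P} + \left(c + P^{2} + P c\right) \left(- \frac{1}{3}\right) = - \frac{4}{P} - \left(\frac{c}{3} + \frac{P^{2}}{3} + \frac{P c}{3}\right) = - \frac{4}{P} - \frac{c}{3} - \frac{P^{2}}{3} - \frac{P c}{3}$)
$O{\left(-6,3 \right)} \left(-98 - \left(\frac{31}{28} + \frac{61}{79}\right)\right) = \frac{-12 - - 6 \left(3 + \left(-6\right)^{2} - 18\right)}{3 \left(-6\right)} \left(-98 - \left(\frac{31}{28} + \frac{61}{79}\right)\right) = \frac{1}{3} \left(- \frac{1}{6}\right) \left(-12 - - 6 \left(3 + 36 - 18\right)\right) \left(-98 - \frac{4157}{2212}\right) = \frac{1}{3} \left(- \frac{1}{6}\right) \left(-12 - \left(-6\right) 21\right) \left(-98 - \frac{4157}{2212}\right) = \frac{1}{3} \left(- \frac{1}{6}\right) \left(-12 + 126\right) \left(-98 - \frac{4157}{2212}\right) = \frac{1}{3} \left(- \frac{1}{6}\right) 114 \left(- \frac{220933}{2212}\right) = \left(- \frac{19}{3}\right) \left(- \frac{220933}{2212}\right) = \frac{4197727}{6636}$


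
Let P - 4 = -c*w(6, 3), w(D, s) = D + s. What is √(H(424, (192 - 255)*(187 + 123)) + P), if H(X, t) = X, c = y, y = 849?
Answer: I*√7213 ≈ 84.929*I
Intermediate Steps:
c = 849
P = -7637 (P = 4 - 849*(6 + 3) = 4 - 849*9 = 4 - 1*7641 = 4 - 7641 = -7637)
√(H(424, (192 - 255)*(187 + 123)) + P) = √(424 - 7637) = √(-7213) = I*√7213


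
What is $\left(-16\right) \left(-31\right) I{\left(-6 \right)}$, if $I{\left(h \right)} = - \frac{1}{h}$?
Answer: $\frac{248}{3} \approx 82.667$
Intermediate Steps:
$\left(-16\right) \left(-31\right) I{\left(-6 \right)} = \left(-16\right) \left(-31\right) \left(- \frac{1}{-6}\right) = 496 \left(\left(-1\right) \left(- \frac{1}{6}\right)\right) = 496 \cdot \frac{1}{6} = \frac{248}{3}$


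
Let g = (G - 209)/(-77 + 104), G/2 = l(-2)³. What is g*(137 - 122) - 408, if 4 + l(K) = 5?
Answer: -523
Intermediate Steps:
l(K) = 1 (l(K) = -4 + 5 = 1)
G = 2 (G = 2*1³ = 2*1 = 2)
g = -23/3 (g = (2 - 209)/(-77 + 104) = -207/27 = -207*1/27 = -23/3 ≈ -7.6667)
g*(137 - 122) - 408 = -23*(137 - 122)/3 - 408 = -23/3*15 - 408 = -115 - 408 = -523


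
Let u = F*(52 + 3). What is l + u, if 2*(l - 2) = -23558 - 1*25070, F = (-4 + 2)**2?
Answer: -24092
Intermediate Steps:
F = 4 (F = (-2)**2 = 4)
u = 220 (u = 4*(52 + 3) = 4*55 = 220)
l = -24312 (l = 2 + (-23558 - 1*25070)/2 = 2 + (-23558 - 25070)/2 = 2 + (1/2)*(-48628) = 2 - 24314 = -24312)
l + u = -24312 + 220 = -24092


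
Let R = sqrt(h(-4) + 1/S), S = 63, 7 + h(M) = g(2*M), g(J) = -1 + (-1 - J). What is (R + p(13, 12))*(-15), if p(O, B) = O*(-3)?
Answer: 585 - 5*I*sqrt(434)/7 ≈ 585.0 - 14.88*I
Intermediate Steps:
g(J) = -2 - J
h(M) = -9 - 2*M (h(M) = -7 + (-2 - 2*M) = -9 - 2*M)
R = I*sqrt(434)/21 (R = sqrt((-9 - 2*(-4)) + 1/63) = sqrt((-9 + 8) + 1/63) = sqrt(-1 + 1/63) = sqrt(-62/63) = I*sqrt(434)/21 ≈ 0.99203*I)
p(O, B) = -3*O
(R + p(13, 12))*(-15) = (I*sqrt(434)/21 - 3*13)*(-15) = (I*sqrt(434)/21 - 39)*(-15) = (-39 + I*sqrt(434)/21)*(-15) = 585 - 5*I*sqrt(434)/7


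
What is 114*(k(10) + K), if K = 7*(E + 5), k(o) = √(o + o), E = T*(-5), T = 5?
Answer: -15960 + 228*√5 ≈ -15450.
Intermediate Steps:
E = -25 (E = 5*(-5) = -25)
k(o) = √2*√o (k(o) = √(2*o) = √2*√o)
K = -140 (K = 7*(-25 + 5) = 7*(-20) = -140)
114*(k(10) + K) = 114*(√2*√10 - 140) = 114*(2*√5 - 140) = 114*(-140 + 2*√5) = -15960 + 228*√5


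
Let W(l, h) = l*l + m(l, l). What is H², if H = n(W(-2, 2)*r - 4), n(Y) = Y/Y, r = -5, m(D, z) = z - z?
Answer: 1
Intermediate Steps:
m(D, z) = 0
W(l, h) = l² (W(l, h) = l*l + 0 = l² + 0 = l²)
n(Y) = 1
H = 1
H² = 1² = 1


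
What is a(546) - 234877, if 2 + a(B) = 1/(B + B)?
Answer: -256487867/1092 ≈ -2.3488e+5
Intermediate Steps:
a(B) = -2 + 1/(2*B) (a(B) = -2 + 1/(B + B) = -2 + 1/(2*B))
a(546) - 234877 = (-2 + (½)/546) - 234877 = (-2 + (½)*(1/546)) - 234877 = (-2 + 1/1092) - 234877 = -2183/1092 - 234877 = -256487867/1092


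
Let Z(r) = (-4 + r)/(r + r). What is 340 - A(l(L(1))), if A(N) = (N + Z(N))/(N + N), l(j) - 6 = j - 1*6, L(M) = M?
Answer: 1361/4 ≈ 340.25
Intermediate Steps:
Z(r) = (-4 + r)/(2*r) (Z(r) = (-4 + r)/((2*r)) = (-4 + r)*(1/(2*r)) = (-4 + r)/(2*r))
l(j) = j (l(j) = 6 + (j - 1*6) = 6 + (j - 6) = 6 + (-6 + j) = j)
A(N) = (N + (-4 + N)/(2*N))/(2*N) (A(N) = (N + (-4 + N)/(2*N))/(N + N) = (N + (-4 + N)/(2*N))/((2*N)) = (N + (-4 + N)/(2*N))*(1/(2*N)) = (N + (-4 + N)/(2*N))/(2*N))
340 - A(l(L(1))) = 340 - (-4 + 1 + 2*1²)/(4*1²) = 340 - (-4 + 1 + 2*1)/4 = 340 - (-4 + 1 + 2)/4 = 340 - (-1)/4 = 340 - 1*(-¼) = 340 + ¼ = 1361/4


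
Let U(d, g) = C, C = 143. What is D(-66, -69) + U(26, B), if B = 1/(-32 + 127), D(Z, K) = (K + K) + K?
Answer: -64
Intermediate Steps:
D(Z, K) = 3*K (D(Z, K) = 2*K + K = 3*K)
B = 1/95 ≈ 0.010526
U(d, g) = 143
D(-66, -69) + U(26, B) = 3*(-69) + 143 = -207 + 143 = -64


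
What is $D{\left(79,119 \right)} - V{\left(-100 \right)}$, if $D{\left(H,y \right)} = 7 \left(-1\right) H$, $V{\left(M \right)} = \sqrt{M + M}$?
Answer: $-553 - 10 i \sqrt{2} \approx -553.0 - 14.142 i$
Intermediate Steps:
$V{\left(M \right)} = \sqrt{2} \sqrt{M}$ ($V{\left(M \right)} = \sqrt{2 M} = \sqrt{2} \sqrt{M}$)
$D{\left(H,y \right)} = - 7 H$
$D{\left(79,119 \right)} - V{\left(-100 \right)} = \left(-7\right) 79 - \sqrt{2} \sqrt{-100} = -553 - \sqrt{2} \cdot 10 i = -553 - 10 i \sqrt{2}$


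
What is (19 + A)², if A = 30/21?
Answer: 20449/49 ≈ 417.33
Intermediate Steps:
A = 10/7 (A = 30*(1/21) = 10/7 ≈ 1.4286)
(19 + A)² = (19 + 10/7)² = (143/7)² = 20449/49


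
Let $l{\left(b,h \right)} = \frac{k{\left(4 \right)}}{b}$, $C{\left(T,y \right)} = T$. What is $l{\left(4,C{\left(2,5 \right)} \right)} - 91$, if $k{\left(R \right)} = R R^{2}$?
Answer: $-75$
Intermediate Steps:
$k{\left(R \right)} = R^{3}$
$l{\left(b,h \right)} = \frac{64}{b}$ ($l{\left(b,h \right)} = \frac{4^{3}}{b} = \frac{64}{b}$)
$l{\left(4,C{\left(2,5 \right)} \right)} - 91 = \frac{64}{4} - 91 = 64 \cdot \frac{1}{4} - 91 = 16 - 91 = -75$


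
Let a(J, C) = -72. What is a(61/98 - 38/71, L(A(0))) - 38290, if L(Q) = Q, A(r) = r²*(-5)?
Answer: -38362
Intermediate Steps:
A(r) = -5*r²
a(61/98 - 38/71, L(A(0))) - 38290 = -72 - 38290 = -38362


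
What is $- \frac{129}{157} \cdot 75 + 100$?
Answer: $\frac{6025}{157} \approx 38.376$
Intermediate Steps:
$- \frac{129}{157} \cdot 75 + 100 = \left(-129\right) \frac{1}{157} \cdot 75 + 100 = \left(- \frac{129}{157}\right) 75 + 100 = - \frac{9675}{157} + 100 = \frac{6025}{157}$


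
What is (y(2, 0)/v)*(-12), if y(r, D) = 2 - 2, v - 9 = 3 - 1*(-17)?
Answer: 0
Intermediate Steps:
v = 29 (v = 9 + (3 - 1*(-17)) = 9 + (3 + 17) = 9 + 20 = 29)
y(r, D) = 0
(y(2, 0)/v)*(-12) = (0/29)*(-12) = (0*(1/29))*(-12) = 0*(-12) = 0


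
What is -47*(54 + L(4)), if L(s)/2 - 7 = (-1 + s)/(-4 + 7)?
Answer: -3290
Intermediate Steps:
L(s) = 40/3 + 2*s/3 (L(s) = 14 + 2*((-1 + s)/(-4 + 7)) = 14 + 2*((-1 + s)/3) = 14 + 2*((-1 + s)*(1/3)) = 14 + 2*(-1/3 + s/3) = 14 + (-2/3 + 2*s/3) = 40/3 + 2*s/3)
-47*(54 + L(4)) = -47*(54 + (40/3 + (2/3)*4)) = -47*(54 + (40/3 + 8/3)) = -47*(54 + 16) = -47*70 = -3290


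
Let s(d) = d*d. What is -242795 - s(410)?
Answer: -410895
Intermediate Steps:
s(d) = d²
-242795 - s(410) = -242795 - 1*410² = -242795 - 1*168100 = -242795 - 168100 = -410895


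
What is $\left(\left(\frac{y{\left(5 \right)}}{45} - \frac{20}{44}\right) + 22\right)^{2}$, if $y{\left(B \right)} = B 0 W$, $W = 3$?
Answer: $\frac{56169}{121} \approx 464.21$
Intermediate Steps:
$y{\left(B \right)} = 0$ ($y{\left(B \right)} = B 0 \cdot 3 = 0 \cdot 3 = 0$)
$\left(\left(\frac{y{\left(5 \right)}}{45} - \frac{20}{44}\right) + 22\right)^{2} = \left(\left(\frac{0}{45} - \frac{20}{44}\right) + 22\right)^{2} = \left(\left(0 \cdot \frac{1}{45} - \frac{5}{11}\right) + 22\right)^{2} = \left(\left(0 - \frac{5}{11}\right) + 22\right)^{2} = \left(- \frac{5}{11} + 22\right)^{2} = \left(\frac{237}{11}\right)^{2} = \frac{56169}{121}$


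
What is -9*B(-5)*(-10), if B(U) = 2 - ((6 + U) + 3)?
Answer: -180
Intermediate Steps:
B(U) = -7 - U (B(U) = 2 - (9 + U) = 2 + (-9 - U) = -7 - U)
-9*B(-5)*(-10) = -9*(-7 - 1*(-5))*(-10) = -9*(-7 + 5)*(-10) = -9*(-2)*(-10) = 18*(-10) = -180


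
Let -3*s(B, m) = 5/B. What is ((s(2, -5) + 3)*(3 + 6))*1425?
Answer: 55575/2 ≈ 27788.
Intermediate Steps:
s(B, m) = -5/(3*B)
((s(2, -5) + 3)*(3 + 6))*1425 = ((-5/3/2 + 3)*(3 + 6))*1425 = ((-5/3*½ + 3)*9)*1425 = ((-⅚ + 3)*9)*1425 = ((13/6)*9)*1425 = (39/2)*1425 = 55575/2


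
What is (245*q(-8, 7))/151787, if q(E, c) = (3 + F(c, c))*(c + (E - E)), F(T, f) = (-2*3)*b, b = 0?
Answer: 5145/151787 ≈ 0.033896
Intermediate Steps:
F(T, f) = 0 (F(T, f) = -2*3*0 = -6*0 = 0)
q(E, c) = 3*c (q(E, c) = (3 + 0)*(c + (E - E)) = 3*(c + 0) = 3*c)
(245*q(-8, 7))/151787 = (245*(3*7))/151787 = (245*21)*(1/151787) = 5145*(1/151787) = 5145/151787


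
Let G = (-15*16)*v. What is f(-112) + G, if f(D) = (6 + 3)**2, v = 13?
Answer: -3039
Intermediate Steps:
f(D) = 81 (f(D) = 9**2 = 81)
G = -3120 (G = -15*16*13 = -240*13 = -3120)
f(-112) + G = 81 - 3120 = -3039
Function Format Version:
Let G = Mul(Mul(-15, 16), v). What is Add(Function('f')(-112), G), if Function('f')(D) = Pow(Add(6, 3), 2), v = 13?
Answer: -3039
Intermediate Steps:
Function('f')(D) = 81 (Function('f')(D) = Pow(9, 2) = 81)
G = -3120 (G = Mul(Mul(-15, 16), 13) = Mul(-240, 13) = -3120)
Add(Function('f')(-112), G) = Add(81, -3120) = -3039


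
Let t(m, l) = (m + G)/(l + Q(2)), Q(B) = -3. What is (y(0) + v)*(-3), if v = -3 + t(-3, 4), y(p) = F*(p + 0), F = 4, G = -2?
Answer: 24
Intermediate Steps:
y(p) = 4*p (y(p) = 4*(p + 0) = 4*p)
t(m, l) = (-2 + m)/(-3 + l) (t(m, l) = (m - 2)/(l - 3) = (-2 + m)/(-3 + l))
v = -8 (v = -3 + (-2 - 3)/(-3 + 4) = -3 - 5/1 = -3 + 1*(-5) = -3 - 5 = -8)
(y(0) + v)*(-3) = (4*0 - 8)*(-3) = (0 - 8)*(-3) = -8*(-3) = 24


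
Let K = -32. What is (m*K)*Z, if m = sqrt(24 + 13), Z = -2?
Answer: 64*sqrt(37) ≈ 389.30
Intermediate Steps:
m = sqrt(37) ≈ 6.0828
(m*K)*Z = (sqrt(37)*(-32))*(-2) = -32*sqrt(37)*(-2) = 64*sqrt(37)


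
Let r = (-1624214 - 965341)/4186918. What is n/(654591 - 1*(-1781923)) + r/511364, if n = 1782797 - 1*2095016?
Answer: -334239703768626279/2608335914891127064 ≈ -0.12814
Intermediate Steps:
n = -312219 (n = 1782797 - 2095016 = -312219)
r = -2589555/4186918 (r = -2589555*1/4186918 = -2589555/4186918 ≈ -0.61849)
n/(654591 - 1*(-1781923)) + r/511364 = -312219/(654591 - 1*(-1781923)) - 2589555/4186918/511364 = -312219/(654591 + 1781923) - 2589555/4186918*1/511364 = -312219/2436514 - 2589555/2141039136152 = -334239703768626279/2608335914891127064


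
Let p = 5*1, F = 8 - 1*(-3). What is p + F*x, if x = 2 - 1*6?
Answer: -39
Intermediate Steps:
x = -4 (x = 2 - 6 = -4)
F = 11 (F = 8 + 3 = 11)
p = 5
p + F*x = 5 + 11*(-4) = 5 - 44 = -39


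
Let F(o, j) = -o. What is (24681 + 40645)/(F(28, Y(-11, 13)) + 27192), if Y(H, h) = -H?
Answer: 32663/13582 ≈ 2.4049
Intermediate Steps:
(24681 + 40645)/(F(28, Y(-11, 13)) + 27192) = (24681 + 40645)/(-1*28 + 27192) = 65326/(-28 + 27192) = 65326/27164 = 65326*(1/27164) = 32663/13582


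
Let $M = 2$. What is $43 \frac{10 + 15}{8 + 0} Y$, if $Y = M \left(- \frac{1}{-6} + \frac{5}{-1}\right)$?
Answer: $- \frac{31175}{24} \approx -1299.0$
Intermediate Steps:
$Y = - \frac{29}{3}$ ($Y = 2 \left(- \frac{1}{-6} + \frac{5}{-1}\right) = 2 \left(\left(-1\right) \left(- \frac{1}{6}\right) + 5 \left(-1\right)\right) = 2 \left(\frac{1}{6} - 5\right) = 2 \left(- \frac{29}{6}\right) = - \frac{29}{3} \approx -9.6667$)
$43 \frac{10 + 15}{8 + 0} Y = 43 \frac{10 + 15}{8 + 0} \left(- \frac{29}{3}\right) = 43 \cdot \frac{25}{8} \left(- \frac{29}{3}\right) = \frac{1075}{8} \left(- \frac{29}{3}\right) = - \frac{31175}{24}$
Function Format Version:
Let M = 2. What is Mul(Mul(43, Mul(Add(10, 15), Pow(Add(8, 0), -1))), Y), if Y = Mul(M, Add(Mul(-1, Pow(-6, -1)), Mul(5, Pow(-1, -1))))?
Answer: Rational(-31175, 24) ≈ -1299.0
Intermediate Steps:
Y = Rational(-29, 3) (Y = Mul(2, Add(Mul(-1, Pow(-6, -1)), Mul(5, Pow(-1, -1)))) = Mul(2, Add(Mul(-1, Rational(-1, 6)), Mul(5, -1))) = Mul(2, Add(Rational(1, 6), -5)) = Mul(2, Rational(-29, 6)) = Rational(-29, 3) ≈ -9.6667)
Mul(Mul(43, Mul(Add(10, 15), Pow(Add(8, 0), -1))), Y) = Mul(Mul(43, Mul(Add(10, 15), Pow(Add(8, 0), -1))), Rational(-29, 3)) = Mul(Mul(43, Mul(25, Pow(8, -1))), Rational(-29, 3)) = Mul(Mul(43, Mul(25, Rational(1, 8))), Rational(-29, 3)) = Mul(Mul(43, Rational(25, 8)), Rational(-29, 3)) = Mul(Rational(1075, 8), Rational(-29, 3)) = Rational(-31175, 24)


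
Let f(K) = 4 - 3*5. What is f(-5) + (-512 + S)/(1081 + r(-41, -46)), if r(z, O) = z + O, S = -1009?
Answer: -12455/994 ≈ -12.530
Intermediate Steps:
r(z, O) = O + z
f(K) = -11 (f(K) = 4 - 15 = -11)
f(-5) + (-512 + S)/(1081 + r(-41, -46)) = -11 + (-512 - 1009)/(1081 + (-46 - 41)) = -11 - 1521/(1081 - 87) = -11 - 1521/994 = -12455/994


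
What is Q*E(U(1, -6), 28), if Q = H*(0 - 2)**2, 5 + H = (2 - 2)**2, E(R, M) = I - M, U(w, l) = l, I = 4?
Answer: 480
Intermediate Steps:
E(R, M) = 4 - M
H = -5 (H = -5 + (2 - 2)**2 = -5 + 0**2 = -5 + 0 = -5)
Q = -20 (Q = -5*(0 - 2)**2 = -5*(-2)**2 = -5*4 = -20)
Q*E(U(1, -6), 28) = -20*(4 - 1*28) = -20*(4 - 28) = -20*(-24) = 480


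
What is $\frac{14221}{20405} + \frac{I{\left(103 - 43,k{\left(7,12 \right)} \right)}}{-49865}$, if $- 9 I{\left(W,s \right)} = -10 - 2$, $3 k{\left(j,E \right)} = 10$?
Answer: $\frac{85092355}{122099439} \approx 0.69691$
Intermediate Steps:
$k{\left(j,E \right)} = \frac{10}{3}$ ($k{\left(j,E \right)} = \frac{1}{3} \cdot 10 = \frac{10}{3}$)
$I{\left(W,s \right)} = \frac{4}{3}$ ($I{\left(W,s \right)} = - \frac{-10 - 2}{9} = \left(- \frac{1}{9}\right) \left(-12\right) = \frac{4}{3}$)
$\frac{14221}{20405} + \frac{I{\left(103 - 43,k{\left(7,12 \right)} \right)}}{-49865} = \frac{14221}{20405} + \frac{4}{3 \left(-49865\right)} = 14221 \cdot \frac{1}{20405} + \frac{4}{3} \left(- \frac{1}{49865}\right) = \frac{14221}{20405} - \frac{4}{149595} = \frac{85092355}{122099439}$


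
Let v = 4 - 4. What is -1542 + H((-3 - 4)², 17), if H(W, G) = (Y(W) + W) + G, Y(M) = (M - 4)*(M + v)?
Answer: 729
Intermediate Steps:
v = 0
Y(M) = M*(-4 + M) (Y(M) = (M - 4)*(M + 0) = (-4 + M)*M = M*(-4 + M))
H(W, G) = G + W + W*(-4 + W) (H(W, G) = (W*(-4 + W) + W) + G = (W + W*(-4 + W)) + G = G + W + W*(-4 + W))
-1542 + H((-3 - 4)², 17) = -1542 + (17 + ((-3 - 4)²)² - 3*(-3 - 4)²) = -1542 + (17 + ((-7)²)² - 3*(-7)²) = -1542 + (17 + 49² - 3*49) = -1542 + (17 + 2401 - 147) = -1542 + 2271 = 729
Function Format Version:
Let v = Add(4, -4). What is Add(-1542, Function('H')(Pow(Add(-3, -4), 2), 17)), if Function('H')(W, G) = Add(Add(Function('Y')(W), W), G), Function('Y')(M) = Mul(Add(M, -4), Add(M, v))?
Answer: 729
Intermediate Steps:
v = 0
Function('Y')(M) = Mul(M, Add(-4, M)) (Function('Y')(M) = Mul(Add(M, -4), Add(M, 0)) = Mul(Add(-4, M), M) = Mul(M, Add(-4, M)))
Function('H')(W, G) = Add(G, W, Mul(W, Add(-4, W))) (Function('H')(W, G) = Add(Add(Mul(W, Add(-4, W)), W), G) = Add(Add(W, Mul(W, Add(-4, W))), G) = Add(G, W, Mul(W, Add(-4, W))))
Add(-1542, Function('H')(Pow(Add(-3, -4), 2), 17)) = Add(-1542, Add(17, Pow(Pow(Add(-3, -4), 2), 2), Mul(-3, Pow(Add(-3, -4), 2)))) = Add(-1542, Add(17, Pow(Pow(-7, 2), 2), Mul(-3, Pow(-7, 2)))) = Add(-1542, Add(17, Pow(49, 2), Mul(-3, 49))) = Add(-1542, Add(17, 2401, -147)) = Add(-1542, 2271) = 729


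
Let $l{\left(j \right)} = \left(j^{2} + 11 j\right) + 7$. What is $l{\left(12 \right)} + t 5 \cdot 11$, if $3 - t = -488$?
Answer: $27288$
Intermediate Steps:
$l{\left(j \right)} = 7 + j^{2} + 11 j$
$t = 491$ ($t = 3 - -488 = 3 + 488 = 491$)
$l{\left(12 \right)} + t 5 \cdot 11 = \left(7 + 12^{2} + 11 \cdot 12\right) + 491 \cdot 5 \cdot 11 = \left(7 + 144 + 132\right) + 491 \cdot 55 = 283 + 27005 = 27288$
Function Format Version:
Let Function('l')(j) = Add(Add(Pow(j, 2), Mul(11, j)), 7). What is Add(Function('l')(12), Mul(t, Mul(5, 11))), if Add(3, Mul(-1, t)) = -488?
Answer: 27288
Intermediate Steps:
Function('l')(j) = Add(7, Pow(j, 2), Mul(11, j))
t = 491 (t = Add(3, Mul(-1, -488)) = Add(3, 488) = 491)
Add(Function('l')(12), Mul(t, Mul(5, 11))) = Add(Add(7, Pow(12, 2), Mul(11, 12)), Mul(491, Mul(5, 11))) = Add(Add(7, 144, 132), Mul(491, 55)) = Add(283, 27005) = 27288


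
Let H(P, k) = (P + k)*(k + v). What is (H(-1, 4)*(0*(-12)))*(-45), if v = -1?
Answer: 0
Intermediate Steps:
H(P, k) = (-1 + k)*(P + k) (H(P, k) = (P + k)*(k - 1) = (P + k)*(-1 + k) = (-1 + k)*(P + k))
(H(-1, 4)*(0*(-12)))*(-45) = ((4**2 - 1*(-1) - 1*4 - 1*4)*(0*(-12)))*(-45) = ((16 + 1 - 4 - 4)*0)*(-45) = (9*0)*(-45) = 0*(-45) = 0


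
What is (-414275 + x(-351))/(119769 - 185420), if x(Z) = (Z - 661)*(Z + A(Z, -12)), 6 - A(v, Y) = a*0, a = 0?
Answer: 65135/65651 ≈ 0.99214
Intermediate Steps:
A(v, Y) = 6 (A(v, Y) = 6 - 0*0 = 6 - 1*0 = 6 + 0 = 6)
x(Z) = (-661 + Z)*(6 + Z) (x(Z) = (Z - 661)*(Z + 6) = (-661 + Z)*(6 + Z))
(-414275 + x(-351))/(119769 - 185420) = (-414275 + (-3966 + (-351)**2 - 655*(-351)))/(119769 - 185420) = (-414275 + (-3966 + 123201 + 229905))/(-65651) = (-414275 + 349140)*(-1/65651) = -65135*(-1/65651) = 65135/65651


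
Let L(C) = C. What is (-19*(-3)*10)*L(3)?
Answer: 1710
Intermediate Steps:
(-19*(-3)*10)*L(3) = (-19*(-3)*10)*3 = (57*10)*3 = 570*3 = 1710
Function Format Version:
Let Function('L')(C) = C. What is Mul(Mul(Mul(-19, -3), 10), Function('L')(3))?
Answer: 1710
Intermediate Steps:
Mul(Mul(Mul(-19, -3), 10), Function('L')(3)) = Mul(Mul(Mul(-19, -3), 10), 3) = Mul(Mul(57, 10), 3) = Mul(570, 3) = 1710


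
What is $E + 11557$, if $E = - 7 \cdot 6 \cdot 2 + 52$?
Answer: $11525$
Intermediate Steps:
$E = -32$ ($E = \left(-7\right) 12 + 52 = -84 + 52 = -32$)
$E + 11557 = -32 + 11557 = 11525$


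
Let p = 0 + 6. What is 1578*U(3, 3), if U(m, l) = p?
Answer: 9468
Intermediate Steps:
p = 6
U(m, l) = 6
1578*U(3, 3) = 1578*6 = 9468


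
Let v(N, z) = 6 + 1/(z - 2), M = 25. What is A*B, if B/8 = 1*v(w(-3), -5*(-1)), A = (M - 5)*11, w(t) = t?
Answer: 33440/3 ≈ 11147.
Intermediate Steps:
A = 220 (A = (25 - 5)*11 = 20*11 = 220)
v(N, z) = 6 + 1/(-2 + z)
B = 152/3 (B = 8*(1*((-11 + 6*(-5*(-1)))/(-2 - 5*(-1)))) = 8*(1*((-11 + 6*5)/(-2 + 5))) = 8*(1*((-11 + 30)/3)) = 8*(1*((⅓)*19)) = 8*(1*(19/3)) = 8*(19/3) = 152/3 ≈ 50.667)
A*B = 220*(152/3) = 33440/3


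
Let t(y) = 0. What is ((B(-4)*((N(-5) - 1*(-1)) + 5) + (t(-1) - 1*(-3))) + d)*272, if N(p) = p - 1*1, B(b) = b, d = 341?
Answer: 93568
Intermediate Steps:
N(p) = -1 + p (N(p) = p - 1 = -1 + p)
((B(-4)*((N(-5) - 1*(-1)) + 5) + (t(-1) - 1*(-3))) + d)*272 = ((-4*(((-1 - 5) - 1*(-1)) + 5) + (0 - 1*(-3))) + 341)*272 = ((-4*((-6 + 1) + 5) + (0 + 3)) + 341)*272 = ((-4*(-5 + 5) + 3) + 341)*272 = ((-4*0 + 3) + 341)*272 = ((0 + 3) + 341)*272 = (3 + 341)*272 = 344*272 = 93568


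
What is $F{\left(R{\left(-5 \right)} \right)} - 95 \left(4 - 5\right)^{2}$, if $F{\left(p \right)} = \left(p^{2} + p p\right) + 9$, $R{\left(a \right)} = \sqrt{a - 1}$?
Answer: $-98$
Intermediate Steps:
$R{\left(a \right)} = \sqrt{-1 + a}$
$F{\left(p \right)} = 9 + 2 p^{2}$ ($F{\left(p \right)} = \left(p^{2} + p^{2}\right) + 9 = 2 p^{2} + 9 = 9 + 2 p^{2}$)
$F{\left(R{\left(-5 \right)} \right)} - 95 \left(4 - 5\right)^{2} = \left(9 + 2 \left(\sqrt{-1 - 5}\right)^{2}\right) - 95 \left(4 - 5\right)^{2} = \left(9 + 2 \left(\sqrt{-6}\right)^{2}\right) - 95 \left(-1\right)^{2} = \left(9 + 2 \left(i \sqrt{6}\right)^{2}\right) - 95 = \left(9 + 2 \left(-6\right)\right) - 95 = \left(9 - 12\right) - 95 = -3 - 95 = -98$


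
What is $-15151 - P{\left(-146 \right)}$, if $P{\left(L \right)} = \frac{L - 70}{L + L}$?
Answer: $- \frac{1106077}{73} \approx -15152.0$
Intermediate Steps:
$P{\left(L \right)} = \frac{-70 + L}{2 L}$
$-15151 - P{\left(-146 \right)} = -15151 - \frac{-70 - 146}{2 \left(-146\right)} = -15151 - \frac{1}{2} \left(- \frac{1}{146}\right) \left(-216\right) = -15151 - \frac{54}{73} = - \frac{1106077}{73}$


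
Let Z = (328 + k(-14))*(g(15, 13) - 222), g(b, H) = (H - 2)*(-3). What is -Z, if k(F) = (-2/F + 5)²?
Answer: 4428840/49 ≈ 90385.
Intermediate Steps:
k(F) = (5 - 2/F)²
g(b, H) = 6 - 3*H (g(b, H) = (-2 + H)*(-3) = 6 - 3*H)
Z = -4428840/49 (Z = (328 + (-2 + 5*(-14))²/(-14)²)*((6 - 3*13) - 222) = (328 + (-2 - 70)²/196)*((6 - 39) - 222) = (328 + (1/196)*(-72)²)*(-33 - 222) = (328 + (1/196)*5184)*(-255) = (328 + 1296/49)*(-255) = (17368/49)*(-255) = -4428840/49 ≈ -90385.)
-Z = -1*(-4428840/49) = 4428840/49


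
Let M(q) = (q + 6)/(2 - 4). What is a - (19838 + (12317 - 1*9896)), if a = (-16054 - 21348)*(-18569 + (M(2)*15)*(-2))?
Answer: 690007239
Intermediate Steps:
M(q) = -3 - q/2 (M(q) = (6 + q)/(-2) = (6 + q)*(-1/2) = -3 - q/2)
a = 690029498 (a = (-16054 - 21348)*(-18569 + ((-3 - 1/2*2)*15)*(-2)) = -37402*(-18569 + ((-3 - 1)*15)*(-2)) = -37402*(-18569 - 4*15*(-2)) = -37402*(-18569 - 60*(-2)) = -37402*(-18569 + 120) = -37402*(-18449) = 690029498)
a - (19838 + (12317 - 1*9896)) = 690029498 - (19838 + (12317 - 1*9896)) = 690029498 - (19838 + (12317 - 9896)) = 690029498 - (19838 + 2421) = 690029498 - 1*22259 = 690029498 - 22259 = 690007239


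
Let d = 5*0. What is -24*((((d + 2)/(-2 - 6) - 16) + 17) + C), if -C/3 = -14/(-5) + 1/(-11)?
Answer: 9738/55 ≈ 177.05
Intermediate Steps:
d = 0
C = -447/55 (C = -3*(-14/(-5) + 1/(-11)) = -3*(-14*(-⅕) + 1*(-1/11)) = -3*(14/5 - 1/11) = -3*149/55 = -447/55 ≈ -8.1273)
-24*((((d + 2)/(-2 - 6) - 16) + 17) + C) = -24*((((0 + 2)/(-2 - 6) - 16) + 17) - 447/55) = -24*(((2/(-8) - 16) + 17) - 447/55) = -24*(((2*(-⅛) - 16) + 17) - 447/55) = -24*(((-¼ - 16) + 17) - 447/55) = -24*((-65/4 + 17) - 447/55) = -24*(¾ - 447/55) = -24*(-1623/220) = 9738/55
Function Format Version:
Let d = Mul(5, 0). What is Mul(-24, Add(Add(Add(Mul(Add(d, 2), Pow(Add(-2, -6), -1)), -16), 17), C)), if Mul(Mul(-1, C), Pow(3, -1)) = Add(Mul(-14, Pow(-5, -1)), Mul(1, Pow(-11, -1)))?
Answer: Rational(9738, 55) ≈ 177.05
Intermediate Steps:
d = 0
C = Rational(-447, 55) (C = Mul(-3, Add(Mul(-14, Pow(-5, -1)), Mul(1, Pow(-11, -1)))) = Mul(-3, Add(Mul(-14, Rational(-1, 5)), Mul(1, Rational(-1, 11)))) = Mul(-3, Add(Rational(14, 5), Rational(-1, 11))) = Mul(-3, Rational(149, 55)) = Rational(-447, 55) ≈ -8.1273)
Mul(-24, Add(Add(Add(Mul(Add(d, 2), Pow(Add(-2, -6), -1)), -16), 17), C)) = Mul(-24, Add(Add(Add(Mul(Add(0, 2), Pow(Add(-2, -6), -1)), -16), 17), Rational(-447, 55))) = Mul(-24, Add(Add(Add(Mul(2, Pow(-8, -1)), -16), 17), Rational(-447, 55))) = Mul(-24, Add(Add(Add(Mul(2, Rational(-1, 8)), -16), 17), Rational(-447, 55))) = Mul(-24, Add(Add(Add(Rational(-1, 4), -16), 17), Rational(-447, 55))) = Mul(-24, Add(Add(Rational(-65, 4), 17), Rational(-447, 55))) = Mul(-24, Add(Rational(3, 4), Rational(-447, 55))) = Mul(-24, Rational(-1623, 220)) = Rational(9738, 55)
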